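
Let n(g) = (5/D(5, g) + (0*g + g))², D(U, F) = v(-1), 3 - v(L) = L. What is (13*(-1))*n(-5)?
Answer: -2925/16 ≈ -182.81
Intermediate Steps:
v(L) = 3 - L
D(U, F) = 4 (D(U, F) = 3 - 1*(-1) = 3 + 1 = 4)
n(g) = (5/4 + g)² (n(g) = (5/4 + (0*g + g))² = (5*(¼) + (0 + g))² = (5/4 + g)²)
(13*(-1))*n(-5) = (13*(-1))*((5 + 4*(-5))²/16) = -13*(5 - 20)²/16 = -13*(-15)²/16 = -13*225/16 = -2925/16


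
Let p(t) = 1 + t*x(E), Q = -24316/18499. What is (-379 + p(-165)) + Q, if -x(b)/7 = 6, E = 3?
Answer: 121181132/18499 ≈ 6550.7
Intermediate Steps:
x(b) = -42 (x(b) = -7*6 = -42)
Q = -24316/18499 (Q = -24316*1/18499 = -24316/18499 ≈ -1.3144)
p(t) = 1 - 42*t (p(t) = 1 + t*(-42) = 1 - 42*t)
(-379 + p(-165)) + Q = (-379 + (1 - 42*(-165))) - 24316/18499 = (-379 + (1 + 6930)) - 24316/18499 = (-379 + 6931) - 24316/18499 = 6552 - 24316/18499 = 121181132/18499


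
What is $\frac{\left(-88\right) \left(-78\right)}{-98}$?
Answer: $- \frac{3432}{49} \approx -70.041$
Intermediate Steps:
$\frac{\left(-88\right) \left(-78\right)}{-98} = 6864 \left(- \frac{1}{98}\right) = - \frac{3432}{49}$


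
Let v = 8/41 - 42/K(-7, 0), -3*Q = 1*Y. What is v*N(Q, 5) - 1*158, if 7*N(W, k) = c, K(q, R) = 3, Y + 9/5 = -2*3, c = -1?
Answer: -44780/287 ≈ -156.03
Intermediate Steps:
Y = -39/5 (Y = -9/5 - 2*3 = -9/5 - 6 = -39/5 ≈ -7.8000)
Q = 13/5 (Q = -(-39)/(3*5) = -1/3*(-39/5) = 13/5 ≈ 2.6000)
N(W, k) = -1/7 (N(W, k) = (1/7)*(-1) = -1/7)
v = -566/41 (v = 8/41 - 42/3 = 8*(1/41) - 42*1/3 = 8/41 - 14 = -566/41 ≈ -13.805)
v*N(Q, 5) - 1*158 = -566/41*(-1/7) - 1*158 = 566/287 - 158 = -44780/287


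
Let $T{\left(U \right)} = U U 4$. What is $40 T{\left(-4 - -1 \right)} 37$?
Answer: $53280$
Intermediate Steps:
$T{\left(U \right)} = 4 U^{2}$ ($T{\left(U \right)} = U^{2} \cdot 4 = 4 U^{2}$)
$40 T{\left(-4 - -1 \right)} 37 = 40 \cdot 4 \left(-4 - -1\right)^{2} \cdot 37 = 40 \cdot 4 \left(-4 + 1\right)^{2} \cdot 37 = 40 \cdot 4 \left(-3\right)^{2} \cdot 37 = 40 \cdot 4 \cdot 9 \cdot 37 = 40 \cdot 36 \cdot 37 = 1440 \cdot 37 = 53280$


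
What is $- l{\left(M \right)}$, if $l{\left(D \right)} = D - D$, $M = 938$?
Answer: $0$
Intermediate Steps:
$l{\left(D \right)} = 0$
$- l{\left(M \right)} = \left(-1\right) 0 = 0$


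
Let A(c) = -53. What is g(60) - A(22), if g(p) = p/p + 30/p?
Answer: 109/2 ≈ 54.500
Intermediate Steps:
g(p) = 1 + 30/p
g(60) - A(22) = (30 + 60)/60 - 1*(-53) = (1/60)*90 + 53 = 3/2 + 53 = 109/2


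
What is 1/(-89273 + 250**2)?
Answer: -1/26773 ≈ -3.7351e-5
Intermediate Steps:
1/(-89273 + 250**2) = 1/(-89273 + 62500) = 1/(-26773) = -1/26773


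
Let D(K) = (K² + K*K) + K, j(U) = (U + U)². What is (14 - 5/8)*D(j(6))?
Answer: 556614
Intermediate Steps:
j(U) = 4*U² (j(U) = (2*U)² = 4*U²)
D(K) = K + 2*K² (D(K) = (K² + K²) + K = 2*K² + K = K + 2*K²)
(14 - 5/8)*D(j(6)) = (14 - 5/8)*((4*6²)*(1 + 2*(4*6²))) = (14 - 5*⅛)*((4*36)*(1 + 2*(4*36))) = (14 - 5/8)*(144*(1 + 2*144)) = 107*(144*(1 + 288))/8 = 107*(144*289)/8 = (107/8)*41616 = 556614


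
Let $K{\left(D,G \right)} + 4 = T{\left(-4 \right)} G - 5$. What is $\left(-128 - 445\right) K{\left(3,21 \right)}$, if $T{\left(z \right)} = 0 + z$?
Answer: $53289$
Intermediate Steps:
$T{\left(z \right)} = z$
$K{\left(D,G \right)} = -9 - 4 G$ ($K{\left(D,G \right)} = -4 - \left(5 + 4 G\right) = -9 - 4 G$)
$\left(-128 - 445\right) K{\left(3,21 \right)} = \left(-128 - 445\right) \left(-9 - 84\right) = - 573 \left(-9 - 84\right) = \left(-573\right) \left(-93\right) = 53289$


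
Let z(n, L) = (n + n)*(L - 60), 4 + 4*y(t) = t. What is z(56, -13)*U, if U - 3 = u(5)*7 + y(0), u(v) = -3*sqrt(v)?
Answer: -16352 + 171696*sqrt(5) ≈ 3.6757e+5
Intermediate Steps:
y(t) = -1 + t/4
z(n, L) = 2*n*(-60 + L) (z(n, L) = (2*n)*(-60 + L) = 2*n*(-60 + L))
U = 2 - 21*sqrt(5) (U = 3 + (-3*sqrt(5)*7 + (-1 + (1/4)*0)) = 3 + (-21*sqrt(5) + (-1 + 0)) = 3 + (-21*sqrt(5) - 1) = 3 + (-1 - 21*sqrt(5)) = 2 - 21*sqrt(5) ≈ -44.957)
z(56, -13)*U = (2*56*(-60 - 13))*(2 - 21*sqrt(5)) = (2*56*(-73))*(2 - 21*sqrt(5)) = -8176*(2 - 21*sqrt(5)) = -16352 + 171696*sqrt(5)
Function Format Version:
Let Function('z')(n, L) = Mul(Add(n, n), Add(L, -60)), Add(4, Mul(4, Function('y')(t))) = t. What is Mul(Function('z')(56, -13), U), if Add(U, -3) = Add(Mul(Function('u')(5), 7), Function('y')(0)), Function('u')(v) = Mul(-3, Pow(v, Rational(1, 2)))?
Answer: Add(-16352, Mul(171696, Pow(5, Rational(1, 2)))) ≈ 3.6757e+5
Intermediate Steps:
Function('y')(t) = Add(-1, Mul(Rational(1, 4), t))
Function('z')(n, L) = Mul(2, n, Add(-60, L)) (Function('z')(n, L) = Mul(Mul(2, n), Add(-60, L)) = Mul(2, n, Add(-60, L)))
U = Add(2, Mul(-21, Pow(5, Rational(1, 2)))) (U = Add(3, Add(Mul(Mul(-3, Pow(5, Rational(1, 2))), 7), Add(-1, Mul(Rational(1, 4), 0)))) = Add(3, Add(Mul(-21, Pow(5, Rational(1, 2))), Add(-1, 0))) = Add(3, Add(Mul(-21, Pow(5, Rational(1, 2))), -1)) = Add(3, Add(-1, Mul(-21, Pow(5, Rational(1, 2))))) = Add(2, Mul(-21, Pow(5, Rational(1, 2)))) ≈ -44.957)
Mul(Function('z')(56, -13), U) = Mul(Mul(2, 56, Add(-60, -13)), Add(2, Mul(-21, Pow(5, Rational(1, 2))))) = Mul(Mul(2, 56, -73), Add(2, Mul(-21, Pow(5, Rational(1, 2))))) = Mul(-8176, Add(2, Mul(-21, Pow(5, Rational(1, 2))))) = Add(-16352, Mul(171696, Pow(5, Rational(1, 2))))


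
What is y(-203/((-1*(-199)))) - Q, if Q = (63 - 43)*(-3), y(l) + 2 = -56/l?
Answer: 3274/29 ≈ 112.90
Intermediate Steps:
y(l) = -2 - 56/l
Q = -60 (Q = 20*(-3) = -60)
y(-203/((-1*(-199)))) - Q = (-2 - 56/((-203/((-1*(-199)))))) - 1*(-60) = (-2 - 56/((-203/199))) + 60 = (-2 - 56/((-203*1/199))) + 60 = (-2 - 56/(-203/199)) + 60 = (-2 - 56*(-199/203)) + 60 = (-2 + 1592/29) + 60 = 1534/29 + 60 = 3274/29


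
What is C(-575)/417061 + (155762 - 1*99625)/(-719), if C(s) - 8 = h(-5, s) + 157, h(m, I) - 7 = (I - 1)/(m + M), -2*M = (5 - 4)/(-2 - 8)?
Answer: -257535806259/3298535449 ≈ -78.076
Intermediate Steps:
M = 1/20 (M = -(5 - 4)/(2*(-2 - 8)) = -1/(2*(-10)) = -(-1)/(2*10) = -½*(-⅒) = 1/20 ≈ 0.050000)
h(m, I) = 7 + (-1 + I)/(1/20 + m) (h(m, I) = 7 + (I - 1)/(m + 1/20) = 7 + (-1 + I)/(1/20 + m))
C(s) = 17048/99 - 20*s/99 (C(s) = 8 + ((-13 + 20*s + 140*(-5))/(1 + 20*(-5)) + 157) = 8 + ((-13 + 20*s - 700)/(1 - 100) + 157) = 8 + ((-713 + 20*s)/(-99) + 157) = 8 + (-(-713 + 20*s)/99 + 157) = 8 + ((713/99 - 20*s/99) + 157) = 8 + (16256/99 - 20*s/99) = 17048/99 - 20*s/99)
C(-575)/417061 + (155762 - 1*99625)/(-719) = (17048/99 - 20/99*(-575))/417061 + (155762 - 1*99625)/(-719) = (17048/99 + 11500/99)*(1/417061) + (155762 - 99625)*(-1/719) = (3172/11)*(1/417061) + 56137*(-1/719) = 3172/4587671 - 56137/719 = -257535806259/3298535449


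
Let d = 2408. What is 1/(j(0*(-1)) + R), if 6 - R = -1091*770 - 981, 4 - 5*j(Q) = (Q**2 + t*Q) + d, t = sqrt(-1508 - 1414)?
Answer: 5/4202881 ≈ 1.1897e-6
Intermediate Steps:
t = I*sqrt(2922) (t = sqrt(-2922) = I*sqrt(2922) ≈ 54.056*I)
j(Q) = -2404/5 - Q**2/5 - I*Q*sqrt(2922)/5 (j(Q) = 4/5 - ((Q**2 + (I*sqrt(2922))*Q) + 2408)/5 = 4/5 - ((Q**2 + I*Q*sqrt(2922)) + 2408)/5 = 4/5 - (2408 + Q**2 + I*Q*sqrt(2922))/5 = 4/5 + (-2408/5 - Q**2/5 - I*Q*sqrt(2922)/5) = -2404/5 - Q**2/5 - I*Q*sqrt(2922)/5)
R = 841057 (R = 6 - (-1091*770 - 981) = 6 - (-840070 - 981) = 6 - 1*(-841051) = 6 + 841051 = 841057)
1/(j(0*(-1)) + R) = 1/((-2404/5 - (0*(-1))**2/5 - I*0*(-1)*sqrt(2922)/5) + 841057) = 1/((-2404/5 - 1/5*0**2 - 1/5*I*0*sqrt(2922)) + 841057) = 1/((-2404/5 - 1/5*0 + 0) + 841057) = 1/((-2404/5 + 0 + 0) + 841057) = 1/(-2404/5 + 841057) = 1/(4202881/5) = 5/4202881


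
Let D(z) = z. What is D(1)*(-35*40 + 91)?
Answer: -1309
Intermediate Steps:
D(1)*(-35*40 + 91) = 1*(-35*40 + 91) = 1*(-1400 + 91) = 1*(-1309) = -1309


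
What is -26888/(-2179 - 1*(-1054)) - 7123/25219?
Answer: 670075097/28371375 ≈ 23.618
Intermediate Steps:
-26888/(-2179 - 1*(-1054)) - 7123/25219 = -26888/(-2179 + 1054) - 7123*1/25219 = -26888/(-1125) - 7123/25219 = -26888*(-1/1125) - 7123/25219 = 26888/1125 - 7123/25219 = 670075097/28371375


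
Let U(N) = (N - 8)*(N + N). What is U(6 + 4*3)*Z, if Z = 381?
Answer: 137160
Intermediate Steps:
U(N) = 2*N*(-8 + N) (U(N) = (-8 + N)*(2*N) = 2*N*(-8 + N))
U(6 + 4*3)*Z = (2*(6 + 4*3)*(-8 + (6 + 4*3)))*381 = (2*(6 + 12)*(-8 + (6 + 12)))*381 = (2*18*(-8 + 18))*381 = (2*18*10)*381 = 360*381 = 137160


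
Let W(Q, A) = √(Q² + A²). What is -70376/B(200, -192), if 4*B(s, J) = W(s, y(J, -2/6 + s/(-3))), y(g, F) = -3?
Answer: -281504*√40009/40009 ≈ -1407.4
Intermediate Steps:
W(Q, A) = √(A² + Q²)
B(s, J) = √(9 + s²)/4 (B(s, J) = √((-3)² + s²)/4 = √(9 + s²)/4)
-70376/B(200, -192) = -70376*4/√(9 + 200²) = -70376*4/√(9 + 40000) = -70376*4*√40009/40009 = -281504*√40009/40009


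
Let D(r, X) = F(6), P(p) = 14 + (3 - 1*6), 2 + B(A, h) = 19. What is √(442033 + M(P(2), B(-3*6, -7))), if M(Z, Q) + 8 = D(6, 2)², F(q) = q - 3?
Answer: √442034 ≈ 664.86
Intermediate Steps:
F(q) = -3 + q
B(A, h) = 17 (B(A, h) = -2 + 19 = 17)
P(p) = 11 (P(p) = 14 + (3 - 6) = 14 - 3 = 11)
D(r, X) = 3 (D(r, X) = -3 + 6 = 3)
M(Z, Q) = 1 (M(Z, Q) = -8 + 3² = -8 + 9 = 1)
√(442033 + M(P(2), B(-3*6, -7))) = √(442033 + 1) = √442034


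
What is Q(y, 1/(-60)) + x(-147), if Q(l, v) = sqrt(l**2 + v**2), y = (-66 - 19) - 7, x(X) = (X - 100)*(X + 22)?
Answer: 30875 + sqrt(30470401)/60 ≈ 30967.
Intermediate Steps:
x(X) = (-100 + X)*(22 + X)
y = -92 (y = -85 - 7 = -92)
Q(y, 1/(-60)) + x(-147) = sqrt((-92)**2 + (1/(-60))**2) + (-2200 + (-147)**2 - 78*(-147)) = sqrt(8464 + (-1/60)**2) + (-2200 + 21609 + 11466) = sqrt(8464 + 1/3600) + 30875 = sqrt(30470401/3600) + 30875 = sqrt(30470401)/60 + 30875 = 30875 + sqrt(30470401)/60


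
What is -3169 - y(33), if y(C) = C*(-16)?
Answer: -2641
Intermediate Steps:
y(C) = -16*C
-3169 - y(33) = -3169 - (-16)*33 = -3169 - 1*(-528) = -3169 + 528 = -2641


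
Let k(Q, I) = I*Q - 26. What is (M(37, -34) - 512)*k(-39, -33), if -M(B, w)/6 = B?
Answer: -925574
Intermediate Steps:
M(B, w) = -6*B
k(Q, I) = -26 + I*Q
(M(37, -34) - 512)*k(-39, -33) = (-6*37 - 512)*(-26 - 33*(-39)) = (-222 - 512)*(-26 + 1287) = -734*1261 = -925574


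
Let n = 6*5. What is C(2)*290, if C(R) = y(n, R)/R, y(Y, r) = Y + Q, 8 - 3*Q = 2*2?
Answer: 13630/3 ≈ 4543.3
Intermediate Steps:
Q = 4/3 (Q = 8/3 - 2*2/3 = 8/3 - 1/3*4 = 8/3 - 4/3 = 4/3 ≈ 1.3333)
n = 30
y(Y, r) = 4/3 + Y (y(Y, r) = Y + 4/3 = 4/3 + Y)
C(R) = 94/(3*R) (C(R) = (4/3 + 30)/R = 94/(3*R))
C(2)*290 = ((94/3)/2)*290 = ((94/3)*(1/2))*290 = (47/3)*290 = 13630/3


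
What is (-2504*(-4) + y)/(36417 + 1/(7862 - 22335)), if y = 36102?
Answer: 333732907/263531620 ≈ 1.2664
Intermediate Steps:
(-2504*(-4) + y)/(36417 + 1/(7862 - 22335)) = (-2504*(-4) + 36102)/(36417 + 1/(7862 - 22335)) = (10016 + 36102)/(36417 + 1/(-14473)) = 46118/(36417 - 1/14473) = 46118/(527063240/14473) = 46118*(14473/527063240) = 333732907/263531620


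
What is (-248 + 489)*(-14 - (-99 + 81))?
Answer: 964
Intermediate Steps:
(-248 + 489)*(-14 - (-99 + 81)) = 241*(-14 - 1*(-18)) = 241*(-14 + 18) = 241*4 = 964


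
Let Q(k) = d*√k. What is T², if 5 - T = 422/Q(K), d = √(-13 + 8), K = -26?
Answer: 90667/65 + 422*√130/13 ≈ 1765.0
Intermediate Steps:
d = I*√5 (d = √(-5) = I*√5 ≈ 2.2361*I)
Q(k) = I*√5*√k (Q(k) = (I*√5)*√k = I*√5*√k)
T = 5 + 211*√130/65 (T = 5 - 422/(I*√5*√(-26)) = 5 - 422/(I*√5*(I*√26)) = 5 - 422/((-√130)) = 5 - 422*(-√130/130) = 5 - (-211)*√130/65 = 5 + 211*√130/65 ≈ 42.012)
T² = (5 + 211*√130/65)²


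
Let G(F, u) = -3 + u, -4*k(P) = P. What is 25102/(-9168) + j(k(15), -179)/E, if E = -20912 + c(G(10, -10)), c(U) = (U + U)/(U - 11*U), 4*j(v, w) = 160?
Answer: -1313261911/479307624 ≈ -2.7399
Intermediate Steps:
k(P) = -P/4
j(v, w) = 40 (j(v, w) = (¼)*160 = 40)
c(U) = -⅕ (c(U) = (2*U)/((-10*U)) = (2*U)*(-1/(10*U)) = -⅕)
E = -104561/5 (E = -20912 - ⅕ = -104561/5 ≈ -20912.)
25102/(-9168) + j(k(15), -179)/E = 25102/(-9168) + 40/(-104561/5) = 25102*(-1/9168) + 40*(-5/104561) = -12551/4584 - 200/104561 = -1313261911/479307624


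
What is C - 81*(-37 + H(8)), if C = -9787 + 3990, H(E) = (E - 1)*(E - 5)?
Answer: -4501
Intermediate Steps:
H(E) = (-1 + E)*(-5 + E)
C = -5797
C - 81*(-37 + H(8)) = -5797 - 81*(-37 + (5 + 8² - 6*8)) = -5797 - 81*(-37 + (5 + 64 - 48)) = -5797 - 81*(-37 + 21) = -5797 - 81*(-16) = -5797 - 1*(-1296) = -5797 + 1296 = -4501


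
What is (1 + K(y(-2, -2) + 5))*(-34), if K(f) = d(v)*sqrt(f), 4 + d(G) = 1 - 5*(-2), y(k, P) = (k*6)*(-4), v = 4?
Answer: -34 - 238*sqrt(53) ≈ -1766.7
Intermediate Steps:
y(k, P) = -24*k (y(k, P) = (6*k)*(-4) = -24*k)
d(G) = 7 (d(G) = -4 + (1 - 5*(-2)) = -4 + (1 + 10) = -4 + 11 = 7)
K(f) = 7*sqrt(f)
(1 + K(y(-2, -2) + 5))*(-34) = (1 + 7*sqrt(-24*(-2) + 5))*(-34) = (1 + 7*sqrt(48 + 5))*(-34) = (1 + 7*sqrt(53))*(-34) = -34 - 238*sqrt(53)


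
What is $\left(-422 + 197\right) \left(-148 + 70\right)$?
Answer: $17550$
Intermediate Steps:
$\left(-422 + 197\right) \left(-148 + 70\right) = \left(-225\right) \left(-78\right) = 17550$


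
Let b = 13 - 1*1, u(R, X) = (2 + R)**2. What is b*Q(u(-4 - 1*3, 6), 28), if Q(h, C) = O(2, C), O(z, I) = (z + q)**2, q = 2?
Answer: 192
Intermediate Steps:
O(z, I) = (2 + z)**2 (O(z, I) = (z + 2)**2 = (2 + z)**2)
Q(h, C) = 16 (Q(h, C) = (2 + 2)**2 = 4**2 = 16)
b = 12 (b = 13 - 1 = 12)
b*Q(u(-4 - 1*3, 6), 28) = 12*16 = 192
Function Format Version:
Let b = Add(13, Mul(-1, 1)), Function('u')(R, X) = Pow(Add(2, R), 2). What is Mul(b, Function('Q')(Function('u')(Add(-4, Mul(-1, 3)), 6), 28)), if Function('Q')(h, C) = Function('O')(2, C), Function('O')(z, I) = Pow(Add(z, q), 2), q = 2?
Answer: 192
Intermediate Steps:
Function('O')(z, I) = Pow(Add(2, z), 2) (Function('O')(z, I) = Pow(Add(z, 2), 2) = Pow(Add(2, z), 2))
Function('Q')(h, C) = 16 (Function('Q')(h, C) = Pow(Add(2, 2), 2) = Pow(4, 2) = 16)
b = 12 (b = Add(13, -1) = 12)
Mul(b, Function('Q')(Function('u')(Add(-4, Mul(-1, 3)), 6), 28)) = Mul(12, 16) = 192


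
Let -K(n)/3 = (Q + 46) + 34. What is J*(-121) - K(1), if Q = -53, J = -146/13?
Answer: 18719/13 ≈ 1439.9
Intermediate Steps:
J = -146/13 (J = -146*1/13 = -146/13 ≈ -11.231)
K(n) = -81 (K(n) = -3*((-53 + 46) + 34) = -3*(-7 + 34) = -3*27 = -81)
J*(-121) - K(1) = -146/13*(-121) - 1*(-81) = 17666/13 + 81 = 18719/13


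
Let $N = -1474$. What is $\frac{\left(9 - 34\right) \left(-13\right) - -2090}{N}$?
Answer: $- \frac{2415}{1474} \approx -1.6384$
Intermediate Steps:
$\frac{\left(9 - 34\right) \left(-13\right) - -2090}{N} = \frac{\left(9 - 34\right) \left(-13\right) - -2090}{-1474} = \left(\left(-25\right) \left(-13\right) + 2090\right) \left(- \frac{1}{1474}\right) = \left(325 + 2090\right) \left(- \frac{1}{1474}\right) = 2415 \left(- \frac{1}{1474}\right) = - \frac{2415}{1474}$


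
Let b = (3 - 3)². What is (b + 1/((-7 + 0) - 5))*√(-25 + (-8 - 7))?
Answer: -I*√10/6 ≈ -0.52705*I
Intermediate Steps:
b = 0 (b = 0² = 0)
(b + 1/((-7 + 0) - 5))*√(-25 + (-8 - 7)) = (0 + 1/((-7 + 0) - 5))*√(-25 + (-8 - 7)) = (0 + 1/(-7 - 5))*√(-25 - 15) = (0 + 1/(-12))*√(-40) = (0 - 1/12)*(2*I*√10) = -I*√10/6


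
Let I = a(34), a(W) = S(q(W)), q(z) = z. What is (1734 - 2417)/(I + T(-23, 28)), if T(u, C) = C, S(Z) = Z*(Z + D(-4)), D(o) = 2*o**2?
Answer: -683/2272 ≈ -0.30062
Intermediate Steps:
S(Z) = Z*(32 + Z) (S(Z) = Z*(Z + 2*(-4)**2) = Z*(Z + 2*16) = Z*(Z + 32) = Z*(32 + Z))
a(W) = W*(32 + W)
I = 2244 (I = 34*(32 + 34) = 34*66 = 2244)
(1734 - 2417)/(I + T(-23, 28)) = (1734 - 2417)/(2244 + 28) = -683/2272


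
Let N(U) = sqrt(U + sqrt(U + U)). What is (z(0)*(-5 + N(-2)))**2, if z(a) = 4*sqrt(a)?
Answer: 0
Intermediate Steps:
N(U) = sqrt(U + sqrt(2)*sqrt(U)) (N(U) = sqrt(U + sqrt(2*U)) = sqrt(U + sqrt(2)*sqrt(U)))
(z(0)*(-5 + N(-2)))**2 = ((4*sqrt(0))*(-5 + sqrt(-2 + sqrt(2)*sqrt(-2))))**2 = ((4*0)*(-5 + sqrt(-2 + sqrt(2)*(I*sqrt(2)))))**2 = (0*(-5 + sqrt(-2 + 2*I)))**2 = 0**2 = 0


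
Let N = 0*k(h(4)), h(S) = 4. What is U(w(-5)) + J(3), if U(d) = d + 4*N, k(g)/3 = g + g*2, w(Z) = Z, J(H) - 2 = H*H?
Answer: 6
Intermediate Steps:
J(H) = 2 + H² (J(H) = 2 + H*H = 2 + H²)
k(g) = 9*g (k(g) = 3*(g + g*2) = 3*(g + 2*g) = 3*(3*g) = 9*g)
N = 0 (N = 0*(9*4) = 0*36 = 0)
U(d) = d (U(d) = d + 4*0 = d + 0 = d)
U(w(-5)) + J(3) = -5 + (2 + 3²) = -5 + (2 + 9) = -5 + 11 = 6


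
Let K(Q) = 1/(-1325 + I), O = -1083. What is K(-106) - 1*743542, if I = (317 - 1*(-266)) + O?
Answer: -1356964151/1825 ≈ -7.4354e+5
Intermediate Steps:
I = -500 (I = (317 - 1*(-266)) - 1083 = (317 + 266) - 1083 = 583 - 1083 = -500)
K(Q) = -1/1825 (K(Q) = 1/(-1325 - 500) = 1/(-1825) = -1/1825)
K(-106) - 1*743542 = -1/1825 - 1*743542 = -1/1825 - 743542 = -1356964151/1825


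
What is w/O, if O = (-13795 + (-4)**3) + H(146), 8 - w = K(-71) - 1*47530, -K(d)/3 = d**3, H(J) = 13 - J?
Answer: 342065/4664 ≈ 73.342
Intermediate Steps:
K(d) = -3*d**3
w = -1026195 (w = 8 - (-3*(-71)**3 - 1*47530) = 8 - (-3*(-357911) - 47530) = 8 - (1073733 - 47530) = 8 - 1*1026203 = 8 - 1026203 = -1026195)
O = -13992 (O = (-13795 + (-4)**3) + (13 - 1*146) = (-13795 - 64) + (13 - 146) = -13859 - 133 = -13992)
w/O = -1026195/(-13992) = -1026195*(-1/13992) = 342065/4664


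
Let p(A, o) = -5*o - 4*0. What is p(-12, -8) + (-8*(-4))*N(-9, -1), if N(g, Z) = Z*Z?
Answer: 72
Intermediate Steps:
p(A, o) = -5*o (p(A, o) = -5*o + 0 = -5*o)
N(g, Z) = Z²
p(-12, -8) + (-8*(-4))*N(-9, -1) = -5*(-8) - 8*(-4)*(-1)² = 40 + 32*1 = 40 + 32 = 72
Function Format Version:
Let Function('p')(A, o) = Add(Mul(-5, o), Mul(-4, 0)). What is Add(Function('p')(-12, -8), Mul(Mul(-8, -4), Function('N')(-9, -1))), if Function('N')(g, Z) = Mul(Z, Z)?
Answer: 72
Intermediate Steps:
Function('p')(A, o) = Mul(-5, o) (Function('p')(A, o) = Add(Mul(-5, o), 0) = Mul(-5, o))
Function('N')(g, Z) = Pow(Z, 2)
Add(Function('p')(-12, -8), Mul(Mul(-8, -4), Function('N')(-9, -1))) = Add(Mul(-5, -8), Mul(Mul(-8, -4), Pow(-1, 2))) = Add(40, Mul(32, 1)) = Add(40, 32) = 72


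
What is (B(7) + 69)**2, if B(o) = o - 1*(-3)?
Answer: 6241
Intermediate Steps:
B(o) = 3 + o (B(o) = o + 3 = 3 + o)
(B(7) + 69)**2 = ((3 + 7) + 69)**2 = (10 + 69)**2 = 79**2 = 6241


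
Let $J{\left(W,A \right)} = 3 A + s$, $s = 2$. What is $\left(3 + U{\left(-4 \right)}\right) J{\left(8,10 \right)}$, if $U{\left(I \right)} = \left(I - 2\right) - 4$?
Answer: $-224$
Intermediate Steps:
$J{\left(W,A \right)} = 2 + 3 A$ ($J{\left(W,A \right)} = 3 A + 2 = 2 + 3 A$)
$U{\left(I \right)} = -6 + I$ ($U{\left(I \right)} = \left(-2 + I\right) - 4 = -6 + I$)
$\left(3 + U{\left(-4 \right)}\right) J{\left(8,10 \right)} = \left(3 - 10\right) \left(2 + 3 \cdot 10\right) = \left(3 - 10\right) \left(2 + 30\right) = \left(-7\right) 32 = -224$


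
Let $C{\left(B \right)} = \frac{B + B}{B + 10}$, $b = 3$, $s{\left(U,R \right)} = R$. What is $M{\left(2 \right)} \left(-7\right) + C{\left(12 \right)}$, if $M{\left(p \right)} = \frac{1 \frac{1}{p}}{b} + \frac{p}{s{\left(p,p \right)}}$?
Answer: $- \frac{467}{66} \approx -7.0758$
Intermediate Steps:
$C{\left(B \right)} = \frac{2 B}{10 + B}$
$M{\left(p \right)} = 1 + \frac{1}{3 p}$ ($M{\left(p \right)} = \frac{1 \frac{1}{p}}{3} + \frac{p}{p} = \frac{1}{p} \frac{1}{3} + 1 = \frac{1}{3 p} + 1 = 1 + \frac{1}{3 p}$)
$M{\left(2 \right)} \left(-7\right) + C{\left(12 \right)} = \frac{\frac{1}{3} + 2}{2} \left(-7\right) + 2 \cdot 12 \frac{1}{10 + 12} = \frac{1}{2} \cdot \frac{7}{3} \left(-7\right) + 2 \cdot 12 \cdot \frac{1}{22} = \frac{7}{6} \left(-7\right) + 2 \cdot 12 \cdot \frac{1}{22} = - \frac{49}{6} + \frac{12}{11} = - \frac{467}{66}$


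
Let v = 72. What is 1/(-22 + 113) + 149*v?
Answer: 976249/91 ≈ 10728.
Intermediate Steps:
1/(-22 + 113) + 149*v = 1/(-22 + 113) + 149*72 = 1/91 + 10728 = 976249/91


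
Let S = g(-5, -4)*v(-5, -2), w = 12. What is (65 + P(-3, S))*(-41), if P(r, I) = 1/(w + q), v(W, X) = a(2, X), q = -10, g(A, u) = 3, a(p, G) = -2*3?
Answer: -5371/2 ≈ -2685.5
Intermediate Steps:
a(p, G) = -6
v(W, X) = -6
S = -18 (S = 3*(-6) = -18)
P(r, I) = ½ (P(r, I) = 1/(12 - 10) = 1/2 = ½)
(65 + P(-3, S))*(-41) = (65 + ½)*(-41) = (131/2)*(-41) = -5371/2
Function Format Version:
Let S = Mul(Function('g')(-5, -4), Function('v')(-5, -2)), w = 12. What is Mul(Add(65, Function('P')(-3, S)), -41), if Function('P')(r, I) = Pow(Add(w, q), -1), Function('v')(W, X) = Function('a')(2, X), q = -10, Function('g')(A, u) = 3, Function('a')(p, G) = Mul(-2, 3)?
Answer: Rational(-5371, 2) ≈ -2685.5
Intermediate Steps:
Function('a')(p, G) = -6
Function('v')(W, X) = -6
S = -18 (S = Mul(3, -6) = -18)
Function('P')(r, I) = Rational(1, 2) (Function('P')(r, I) = Pow(Add(12, -10), -1) = Pow(2, -1) = Rational(1, 2))
Mul(Add(65, Function('P')(-3, S)), -41) = Mul(Add(65, Rational(1, 2)), -41) = Mul(Rational(131, 2), -41) = Rational(-5371, 2)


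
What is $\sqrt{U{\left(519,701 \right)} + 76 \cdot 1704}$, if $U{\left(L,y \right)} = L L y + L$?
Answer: $6 \sqrt{5248669} \approx 13746.0$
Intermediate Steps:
$U{\left(L,y \right)} = L + y L^{2}$ ($U{\left(L,y \right)} = L^{2} y + L = y L^{2} + L = L + y L^{2}$)
$\sqrt{U{\left(519,701 \right)} + 76 \cdot 1704} = \sqrt{519 \left(1 + 519 \cdot 701\right) + 76 \cdot 1704} = \sqrt{519 \left(1 + 363819\right) + 129504} = \sqrt{519 \cdot 363820 + 129504} = \sqrt{188822580 + 129504} = \sqrt{188952084} = 6 \sqrt{5248669}$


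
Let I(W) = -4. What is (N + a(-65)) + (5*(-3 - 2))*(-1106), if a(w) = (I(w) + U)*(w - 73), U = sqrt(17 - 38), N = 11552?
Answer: 39754 - 138*I*sqrt(21) ≈ 39754.0 - 632.4*I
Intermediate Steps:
U = I*sqrt(21) (U = sqrt(-21) = I*sqrt(21) ≈ 4.5826*I)
a(w) = (-73 + w)*(-4 + I*sqrt(21)) (a(w) = (-4 + I*sqrt(21))*(w - 73) = (-4 + I*sqrt(21))*(-73 + w) = (-73 + w)*(-4 + I*sqrt(21)))
(N + a(-65)) + (5*(-3 - 2))*(-1106) = (11552 + (292 - 4*(-65) - 73*I*sqrt(21) + I*(-65)*sqrt(21))) + (5*(-3 - 2))*(-1106) = (11552 + (292 + 260 - 73*I*sqrt(21) - 65*I*sqrt(21))) + (5*(-5))*(-1106) = (11552 + (552 - 138*I*sqrt(21))) - 25*(-1106) = (12104 - 138*I*sqrt(21)) + 27650 = 39754 - 138*I*sqrt(21)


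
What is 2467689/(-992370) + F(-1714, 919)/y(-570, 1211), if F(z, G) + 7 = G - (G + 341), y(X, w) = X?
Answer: -620607/330790 ≈ -1.8761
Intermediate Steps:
F(z, G) = -348 (F(z, G) = -7 + (G - (G + 341)) = -7 + (G - (341 + G)) = -7 + (G + (-341 - G)) = -7 - 341 = -348)
2467689/(-992370) + F(-1714, 919)/y(-570, 1211) = 2467689/(-992370) - 348/(-570) = 2467689*(-1/992370) - 348*(-1/570) = -822563/330790 + 58/95 = -620607/330790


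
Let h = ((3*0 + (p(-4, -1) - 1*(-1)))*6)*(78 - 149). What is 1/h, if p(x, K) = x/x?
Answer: -1/852 ≈ -0.0011737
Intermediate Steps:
p(x, K) = 1
h = -852 (h = ((3*0 + (1 - 1*(-1)))*6)*(78 - 149) = ((0 + (1 + 1))*6)*(-71) = ((0 + 2)*6)*(-71) = (2*6)*(-71) = 12*(-71) = -852)
1/h = 1/(-852) = -1/852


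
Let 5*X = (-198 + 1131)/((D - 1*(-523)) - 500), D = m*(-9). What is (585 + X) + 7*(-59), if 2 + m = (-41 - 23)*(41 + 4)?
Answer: 22327393/129805 ≈ 172.01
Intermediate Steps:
m = -2882 (m = -2 + (-41 - 23)*(41 + 4) = -2 - 64*45 = -2 - 2880 = -2882)
D = 25938 (D = -2882*(-9) = 25938)
X = 933/129805 (X = ((-198 + 1131)/((25938 - 1*(-523)) - 500))/5 = (933/((25938 + 523) - 500))/5 = (933/(26461 - 500))/5 = (933/25961)/5 = (933*(1/25961))/5 = (⅕)*(933/25961) = 933/129805 ≈ 0.0071877)
(585 + X) + 7*(-59) = (585 + 933/129805) + 7*(-59) = 75936858/129805 - 413 = 22327393/129805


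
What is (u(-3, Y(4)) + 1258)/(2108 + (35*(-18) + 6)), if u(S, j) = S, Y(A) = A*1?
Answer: 1255/1484 ≈ 0.84569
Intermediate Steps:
Y(A) = A
(u(-3, Y(4)) + 1258)/(2108 + (35*(-18) + 6)) = (-3 + 1258)/(2108 + (35*(-18) + 6)) = 1255/(2108 + (-630 + 6)) = 1255/(2108 - 624) = 1255/1484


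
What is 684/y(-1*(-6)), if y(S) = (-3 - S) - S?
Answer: -228/5 ≈ -45.600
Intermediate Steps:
y(S) = -3 - 2*S
684/y(-1*(-6)) = 684/(-3 - (-2)*(-6)) = 684/(-3 - 2*6) = 684/(-3 - 12) = 684/(-15) = 684*(-1/15) = -228/5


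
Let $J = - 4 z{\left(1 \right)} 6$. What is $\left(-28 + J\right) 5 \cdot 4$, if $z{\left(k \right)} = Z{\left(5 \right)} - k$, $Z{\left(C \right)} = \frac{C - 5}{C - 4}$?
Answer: $-80$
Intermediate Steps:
$Z{\left(C \right)} = \frac{-5 + C}{-4 + C}$
$z{\left(k \right)} = - k$ ($z{\left(k \right)} = \frac{-5 + 5}{-4 + 5} - k = 1^{-1} \cdot 0 - k = 1 \cdot 0 - k = 0 - k = - k$)
$J = 24$ ($J = - 4 \left(\left(-1\right) 1\right) 6 = \left(-4\right) \left(-1\right) 6 = 4 \cdot 6 = 24$)
$\left(-28 + J\right) 5 \cdot 4 = \left(-28 + 24\right) 5 \cdot 4 = \left(-4\right) 20 = -80$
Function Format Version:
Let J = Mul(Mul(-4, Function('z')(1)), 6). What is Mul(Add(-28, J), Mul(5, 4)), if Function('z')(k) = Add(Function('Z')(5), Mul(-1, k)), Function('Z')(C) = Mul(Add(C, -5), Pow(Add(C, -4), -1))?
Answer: -80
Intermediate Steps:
Function('Z')(C) = Mul(Pow(Add(-4, C), -1), Add(-5, C)) (Function('Z')(C) = Mul(Add(-5, C), Pow(Add(-4, C), -1)) = Mul(Pow(Add(-4, C), -1), Add(-5, C)))
Function('z')(k) = Mul(-1, k) (Function('z')(k) = Add(Mul(Pow(Add(-4, 5), -1), Add(-5, 5)), Mul(-1, k)) = Add(Mul(Pow(1, -1), 0), Mul(-1, k)) = Add(Mul(1, 0), Mul(-1, k)) = Add(0, Mul(-1, k)) = Mul(-1, k))
J = 24 (J = Mul(Mul(-4, Mul(-1, 1)), 6) = Mul(Mul(-4, -1), 6) = Mul(4, 6) = 24)
Mul(Add(-28, J), Mul(5, 4)) = Mul(Add(-28, 24), Mul(5, 4)) = Mul(-4, 20) = -80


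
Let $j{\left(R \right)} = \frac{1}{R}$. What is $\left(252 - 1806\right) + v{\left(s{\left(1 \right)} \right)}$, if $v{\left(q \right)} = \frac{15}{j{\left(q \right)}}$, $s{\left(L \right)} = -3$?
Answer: $-1599$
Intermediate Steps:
$v{\left(q \right)} = 15 q$ ($v{\left(q \right)} = \frac{15}{\frac{1}{q}} = 15 q$)
$\left(252 - 1806\right) + v{\left(s{\left(1 \right)} \right)} = \left(252 - 1806\right) + 15 \left(-3\right) = -1554 - 45 = -1599$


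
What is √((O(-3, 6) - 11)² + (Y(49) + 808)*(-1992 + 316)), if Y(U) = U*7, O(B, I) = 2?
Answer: I*√1928995 ≈ 1388.9*I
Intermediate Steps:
Y(U) = 7*U
√((O(-3, 6) - 11)² + (Y(49) + 808)*(-1992 + 316)) = √((2 - 11)² + (7*49 + 808)*(-1992 + 316)) = √((-9)² + (343 + 808)*(-1676)) = √(81 + 1151*(-1676)) = √(81 - 1929076) = √(-1928995) = I*√1928995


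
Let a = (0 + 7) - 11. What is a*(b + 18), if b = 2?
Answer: -80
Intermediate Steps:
a = -4 (a = 7 - 11 = -4)
a*(b + 18) = -4*(2 + 18) = -4*20 = -80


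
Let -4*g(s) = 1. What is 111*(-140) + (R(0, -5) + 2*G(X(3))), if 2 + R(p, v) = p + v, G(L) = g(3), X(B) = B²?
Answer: -31095/2 ≈ -15548.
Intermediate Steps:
g(s) = -¼ (g(s) = -¼*1 = -¼)
G(L) = -¼
R(p, v) = -2 + p + v (R(p, v) = -2 + (p + v) = -2 + p + v)
111*(-140) + (R(0, -5) + 2*G(X(3))) = 111*(-140) + ((-2 + 0 - 5) + 2*(-¼)) = -15540 + (-7 - ½) = -15540 - 15/2 = -31095/2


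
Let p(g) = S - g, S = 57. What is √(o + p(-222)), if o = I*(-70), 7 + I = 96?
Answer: I*√5951 ≈ 77.143*I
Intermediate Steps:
I = 89 (I = -7 + 96 = 89)
o = -6230 (o = 89*(-70) = -6230)
p(g) = 57 - g
√(o + p(-222)) = √(-6230 + (57 - 1*(-222))) = √(-6230 + (57 + 222)) = √(-6230 + 279) = √(-5951) = I*√5951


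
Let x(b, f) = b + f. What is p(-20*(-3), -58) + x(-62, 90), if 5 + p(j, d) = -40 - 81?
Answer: -98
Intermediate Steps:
p(j, d) = -126 (p(j, d) = -5 + (-40 - 81) = -5 - 121 = -126)
p(-20*(-3), -58) + x(-62, 90) = -126 + (-62 + 90) = -126 + 28 = -98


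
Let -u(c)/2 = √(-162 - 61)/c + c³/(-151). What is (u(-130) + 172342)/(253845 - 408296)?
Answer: -21629642/23322101 - I*√223/10039315 ≈ -0.92743 - 1.4875e-6*I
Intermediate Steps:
u(c) = 2*c³/151 - 2*I*√223/c (u(c) = -2*(√(-162 - 61)/c + c³/(-151)) = -2*(√(-223)/c + c³*(-1/151)) = -2*((I*√223)/c - c³/151) = -2*(I*√223/c - c³/151) = -2*(-c³/151 + I*√223/c) = 2*c³/151 - 2*I*√223/c)
(u(-130) + 172342)/(253845 - 408296) = ((2/151)*((-130)⁴ - 151*I*√223)/(-130) + 172342)/(253845 - 408296) = ((2/151)*(-1/130)*(285610000 - 151*I*√223) + 172342)/(-154451) = ((-4394000/151 + I*√223/65) + 172342)*(-1/154451) = (21629642/151 + I*√223/65)*(-1/154451) = -21629642/23322101 - I*√223/10039315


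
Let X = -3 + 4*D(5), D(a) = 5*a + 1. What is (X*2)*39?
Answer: 7878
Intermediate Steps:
D(a) = 1 + 5*a
X = 101 (X = -3 + 4*(1 + 5*5) = -3 + 4*(1 + 25) = -3 + 4*26 = -3 + 104 = 101)
(X*2)*39 = (101*2)*39 = 202*39 = 7878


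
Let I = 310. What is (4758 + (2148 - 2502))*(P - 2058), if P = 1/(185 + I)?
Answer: -1495464812/165 ≈ -9.0634e+6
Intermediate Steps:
P = 1/495 (P = 1/(185 + 310) = 1/495 ≈ 0.0020202)
(4758 + (2148 - 2502))*(P - 2058) = (4758 + (2148 - 2502))*(1/495 - 2058) = (4758 - 354)*(-1018709/495) = 4404*(-1018709/495) = -1495464812/165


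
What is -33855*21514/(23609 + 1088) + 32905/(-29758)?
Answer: -21675244489045/734933326 ≈ -29493.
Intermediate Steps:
-33855*21514/(23609 + 1088) + 32905/(-29758) = -33855/(24697*(1/21514)) + 32905*(-1/29758) = -33855/24697/21514 - 32905/29758 = -33855*21514/24697 - 32905/29758 = -728356470/24697 - 32905/29758 = -21675244489045/734933326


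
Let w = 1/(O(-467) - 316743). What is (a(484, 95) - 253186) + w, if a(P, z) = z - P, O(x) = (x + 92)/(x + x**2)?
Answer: -17478987008205197/68930245521 ≈ -2.5358e+5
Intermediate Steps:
O(x) = (92 + x)/(x + x**2)
w = -217622/68930245521 (w = 1/((92 - 467)/((-467)*(1 - 467)) - 316743) = 1/(-1/467*(-375)/(-466) - 316743) = 1/(-1/467*(-1/466)*(-375) - 316743) = 1/(-375/217622 - 316743) = 1/(-68930245521/217622) = -217622/68930245521 ≈ -3.1571e-6)
(a(484, 95) - 253186) + w = ((95 - 1*484) - 253186) - 217622/68930245521 = ((95 - 484) - 253186) - 217622/68930245521 = (-389 - 253186) - 217622/68930245521 = -253575 - 217622/68930245521 = -17478987008205197/68930245521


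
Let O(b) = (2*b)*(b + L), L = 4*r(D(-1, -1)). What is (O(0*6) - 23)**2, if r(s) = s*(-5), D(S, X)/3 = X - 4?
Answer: 529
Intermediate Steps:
D(S, X) = -12 + 3*X (D(S, X) = 3*(X - 4) = 3*(-4 + X) = -12 + 3*X)
r(s) = -5*s
L = 300 (L = 4*(-5*(-12 + 3*(-1))) = 4*(-5*(-12 - 3)) = 4*(-5*(-15)) = 4*75 = 300)
O(b) = 2*b*(300 + b) (O(b) = (2*b)*(b + 300) = (2*b)*(300 + b) = 2*b*(300 + b))
(O(0*6) - 23)**2 = (2*(0*6)*(300 + 0*6) - 23)**2 = (2*0*(300 + 0) - 23)**2 = (2*0*300 - 23)**2 = (0 - 23)**2 = (-23)**2 = 529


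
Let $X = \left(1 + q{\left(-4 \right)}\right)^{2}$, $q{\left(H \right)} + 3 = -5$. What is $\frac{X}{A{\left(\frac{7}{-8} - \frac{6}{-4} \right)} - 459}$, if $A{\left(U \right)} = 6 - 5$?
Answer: $- \frac{49}{458} \approx -0.10699$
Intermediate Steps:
$A{\left(U \right)} = 1$
$q{\left(H \right)} = -8$ ($q{\left(H \right)} = -3 - 5 = -8$)
$X = 49$ ($X = \left(1 - 8\right)^{2} = \left(-7\right)^{2} = 49$)
$\frac{X}{A{\left(\frac{7}{-8} - \frac{6}{-4} \right)} - 459} = \frac{1}{1 - 459} \cdot 49 = \frac{1}{-458} \cdot 49 = \left(- \frac{1}{458}\right) 49 = - \frac{49}{458}$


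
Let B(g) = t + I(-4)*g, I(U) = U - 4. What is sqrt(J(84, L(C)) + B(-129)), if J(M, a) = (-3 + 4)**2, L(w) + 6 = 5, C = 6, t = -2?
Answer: sqrt(1031) ≈ 32.109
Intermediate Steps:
L(w) = -1 (L(w) = -6 + 5 = -1)
I(U) = -4 + U
J(M, a) = 1 (J(M, a) = 1**2 = 1)
B(g) = -2 - 8*g (B(g) = -2 + (-4 - 4)*g = -2 - 8*g)
sqrt(J(84, L(C)) + B(-129)) = sqrt(1 + (-2 - 8*(-129))) = sqrt(1 + (-2 + 1032)) = sqrt(1 + 1030) = sqrt(1031)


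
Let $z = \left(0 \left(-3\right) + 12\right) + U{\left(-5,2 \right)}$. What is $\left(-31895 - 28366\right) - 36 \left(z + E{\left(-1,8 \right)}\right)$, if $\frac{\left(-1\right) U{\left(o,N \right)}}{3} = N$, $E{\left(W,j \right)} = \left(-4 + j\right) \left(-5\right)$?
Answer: $-59757$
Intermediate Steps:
$E{\left(W,j \right)} = 20 - 5 j$
$U{\left(o,N \right)} = - 3 N$
$z = 6$ ($z = \left(0 \left(-3\right) + 12\right) - 6 = \left(0 + 12\right) - 6 = 12 - 6 = 6$)
$\left(-31895 - 28366\right) - 36 \left(z + E{\left(-1,8 \right)}\right) = \left(-31895 - 28366\right) - 36 \left(6 + \left(20 - 40\right)\right) = -60261 - 36 \left(6 + \left(20 - 40\right)\right) = -60261 - 36 \left(6 - 20\right) = -60261 - -504 = -60261 + 504 = -59757$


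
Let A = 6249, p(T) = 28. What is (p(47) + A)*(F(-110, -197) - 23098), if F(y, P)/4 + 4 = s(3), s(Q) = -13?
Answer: -145412982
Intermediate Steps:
F(y, P) = -68 (F(y, P) = -16 + 4*(-13) = -16 - 52 = -68)
(p(47) + A)*(F(-110, -197) - 23098) = (28 + 6249)*(-68 - 23098) = 6277*(-23166) = -145412982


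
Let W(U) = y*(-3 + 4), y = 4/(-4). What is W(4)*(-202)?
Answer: 202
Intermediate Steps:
y = -1 (y = 4*(-1/4) = -1)
W(U) = -1 (W(U) = -(-3 + 4) = -1*1 = -1)
W(4)*(-202) = -1*(-202) = 202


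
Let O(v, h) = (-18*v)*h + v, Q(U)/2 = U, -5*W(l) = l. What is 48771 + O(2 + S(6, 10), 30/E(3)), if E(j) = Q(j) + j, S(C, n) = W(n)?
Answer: 48771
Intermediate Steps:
W(l) = -l/5
Q(U) = 2*U
S(C, n) = -n/5
E(j) = 3*j (E(j) = 2*j + j = 3*j)
O(v, h) = v - 18*h*v (O(v, h) = -18*h*v + v = v - 18*h*v)
48771 + O(2 + S(6, 10), 30/E(3)) = 48771 + (2 - 1/5*10)*(1 - 540/(3*3)) = 48771 + (2 - 2)*(1 - 540/9) = 48771 + 0*(1 - 540/9) = 48771 + 0*(1 - 18*10/3) = 48771 + 0*(1 - 60) = 48771 + 0*(-59) = 48771 + 0 = 48771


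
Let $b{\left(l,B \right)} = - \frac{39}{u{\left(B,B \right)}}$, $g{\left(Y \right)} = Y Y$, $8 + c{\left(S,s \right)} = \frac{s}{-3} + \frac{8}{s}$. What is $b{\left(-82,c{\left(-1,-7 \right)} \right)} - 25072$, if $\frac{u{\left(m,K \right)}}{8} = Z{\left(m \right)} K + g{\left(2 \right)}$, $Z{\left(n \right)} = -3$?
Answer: $- \frac{11432923}{456} \approx -25072.0$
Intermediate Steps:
$c{\left(S,s \right)} = -8 + \frac{8}{s} - \frac{s}{3}$ ($c{\left(S,s \right)} = -8 + \left(\frac{s}{-3} + \frac{8}{s}\right) = -8 + \left(s \left(- \frac{1}{3}\right) + \frac{8}{s}\right) = -8 - \left(- \frac{8}{s} + \frac{s}{3}\right) = -8 + \frac{8}{s} - \frac{s}{3}$)
$g{\left(Y \right)} = Y^{2}$
$u{\left(m,K \right)} = 32 - 24 K$ ($u{\left(m,K \right)} = 8 \left(- 3 K + 2^{2}\right) = 8 \left(- 3 K + 4\right) = 8 \left(4 - 3 K\right) = 32 - 24 K$)
$b{\left(l,B \right)} = - \frac{39}{32 - 24 B}$
$b{\left(-82,c{\left(-1,-7 \right)} \right)} - 25072 = \frac{39}{8 \left(-4 + 3 \left(-8 + \frac{8}{-7} - - \frac{7}{3}\right)\right)} - 25072 = \frac{39}{8 \left(-4 + 3 \left(-8 + 8 \left(- \frac{1}{7}\right) + \frac{7}{3}\right)\right)} - 25072 = \frac{39}{8 \left(-4 + 3 \left(-8 - \frac{8}{7} + \frac{7}{3}\right)\right)} - 25072 = \frac{39}{8 \left(-4 + 3 \left(- \frac{143}{21}\right)\right)} - 25072 = \frac{39}{8 \left(-4 - \frac{143}{7}\right)} - 25072 = \frac{39}{8 \left(- \frac{171}{7}\right)} - 25072 = \frac{39}{8} \left(- \frac{7}{171}\right) - 25072 = - \frac{91}{456} - 25072 = - \frac{11432923}{456}$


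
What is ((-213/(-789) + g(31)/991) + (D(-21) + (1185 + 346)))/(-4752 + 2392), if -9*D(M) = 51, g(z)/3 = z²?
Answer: -597571189/922640820 ≈ -0.64767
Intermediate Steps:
g(z) = 3*z²
D(M) = -17/3 (D(M) = -⅑*51 = -17/3)
((-213/(-789) + g(31)/991) + (D(-21) + (1185 + 346)))/(-4752 + 2392) = ((-213/(-789) + (3*31²)/991) + (-17/3 + (1185 + 346)))/(-4752 + 2392) = ((-213*(-1/789) + (3*961)*(1/991)) + (-17/3 + 1531))/(-2360) = ((71/263 + 2883*(1/991)) + 4576/3)*(-1/2360) = ((71/263 + 2883/991) + 4576/3)*(-1/2360) = (828590/260633 + 4576/3)*(-1/2360) = (1195142378/781899)*(-1/2360) = -597571189/922640820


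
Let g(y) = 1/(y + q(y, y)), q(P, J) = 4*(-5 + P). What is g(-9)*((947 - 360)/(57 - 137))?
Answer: 587/5200 ≈ 0.11288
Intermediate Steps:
q(P, J) = -20 + 4*P
g(y) = 1/(-20 + 5*y) (g(y) = 1/(y + (-20 + 4*y)) = 1/(-20 + 5*y))
g(-9)*((947 - 360)/(57 - 137)) = (1/(5*(-4 - 9)))*((947 - 360)/(57 - 137)) = ((⅕)/(-13))*(587/(-80)) = ((⅕)*(-1/13))*(587*(-1/80)) = -1/65*(-587/80) = 587/5200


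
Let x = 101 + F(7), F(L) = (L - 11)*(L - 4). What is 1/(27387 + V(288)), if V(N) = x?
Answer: 1/27476 ≈ 3.6395e-5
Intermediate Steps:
F(L) = (-11 + L)*(-4 + L)
x = 89 (x = 101 + (44 + 7² - 15*7) = 101 + (44 + 49 - 105) = 101 - 12 = 89)
V(N) = 89
1/(27387 + V(288)) = 1/(27387 + 89) = 1/27476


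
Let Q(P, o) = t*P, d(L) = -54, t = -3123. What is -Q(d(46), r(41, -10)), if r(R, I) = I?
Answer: -168642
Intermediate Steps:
Q(P, o) = -3123*P
-Q(d(46), r(41, -10)) = -(-3123)*(-54) = -1*168642 = -168642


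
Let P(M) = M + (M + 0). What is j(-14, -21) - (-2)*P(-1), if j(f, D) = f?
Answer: -18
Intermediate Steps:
P(M) = 2*M (P(M) = M + M = 2*M)
j(-14, -21) - (-2)*P(-1) = -14 - (-2)*2*(-1) = -14 - (-2)*(-2) = -14 - 1*4 = -14 - 4 = -18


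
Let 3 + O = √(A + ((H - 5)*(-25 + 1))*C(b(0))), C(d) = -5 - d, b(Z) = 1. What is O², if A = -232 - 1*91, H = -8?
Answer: (3 - I*√2195)² ≈ -2186.0 - 281.1*I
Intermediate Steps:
A = -323 (A = -232 - 91 = -323)
O = -3 + I*√2195 (O = -3 + √(-323 + ((-8 - 5)*(-25 + 1))*(-5 - 1*1)) = -3 + √(-323 + (-13*(-24))*(-5 - 1)) = -3 + √(-323 + 312*(-6)) = -3 + √(-323 - 1872) = -3 + √(-2195) = -3 + I*√2195 ≈ -3.0 + 46.851*I)
O² = (-3 + I*√2195)²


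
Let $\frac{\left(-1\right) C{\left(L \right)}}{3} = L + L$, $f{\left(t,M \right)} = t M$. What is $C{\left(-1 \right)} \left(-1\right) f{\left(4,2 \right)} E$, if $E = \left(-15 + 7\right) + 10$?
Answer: $-96$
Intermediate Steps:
$f{\left(t,M \right)} = M t$
$E = 2$ ($E = -8 + 10 = 2$)
$C{\left(L \right)} = - 6 L$ ($C{\left(L \right)} = - 3 \left(L + L\right) = - 3 \cdot 2 L = - 6 L$)
$C{\left(-1 \right)} \left(-1\right) f{\left(4,2 \right)} E = \left(-6\right) \left(-1\right) \left(-1\right) 2 \cdot 4 \cdot 2 = 6 \left(-1\right) 8 \cdot 2 = \left(-6\right) 8 \cdot 2 = \left(-48\right) 2 = -96$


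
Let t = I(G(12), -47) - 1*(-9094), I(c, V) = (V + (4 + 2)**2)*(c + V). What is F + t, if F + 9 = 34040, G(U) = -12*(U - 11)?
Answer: 43774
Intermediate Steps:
G(U) = 132 - 12*U (G(U) = -12*(-11 + U) = 132 - 12*U)
F = 34031 (F = -9 + 34040 = 34031)
I(c, V) = (36 + V)*(V + c) (I(c, V) = (V + 6**2)*(V + c) = (V + 36)*(V + c) = (36 + V)*(V + c))
t = 9743 (t = ((-47)**2 + 36*(-47) + 36*(132 - 12*12) - 47*(132 - 12*12)) - 1*(-9094) = (2209 - 1692 + 36*(132 - 144) - 47*(132 - 144)) + 9094 = (2209 - 1692 + 36*(-12) - 47*(-12)) + 9094 = (2209 - 1692 - 432 + 564) + 9094 = 649 + 9094 = 9743)
F + t = 34031 + 9743 = 43774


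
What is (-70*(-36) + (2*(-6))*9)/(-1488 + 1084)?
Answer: -603/101 ≈ -5.9703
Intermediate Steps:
(-70*(-36) + (2*(-6))*9)/(-1488 + 1084) = (2520 - 12*9)/(-404) = (2520 - 108)*(-1/404) = 2412*(-1/404) = -603/101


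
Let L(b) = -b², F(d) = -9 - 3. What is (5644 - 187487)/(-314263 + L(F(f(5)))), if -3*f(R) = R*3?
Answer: 181843/314407 ≈ 0.57837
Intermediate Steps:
f(R) = -R (f(R) = -R*3/3 = -R)
F(d) = -12
(5644 - 187487)/(-314263 + L(F(f(5)))) = (5644 - 187487)/(-314263 - 1*(-12)²) = -181843/(-314263 - 1*144) = -181843/(-314263 - 144) = -181843/(-314407) = -181843*(-1/314407) = 181843/314407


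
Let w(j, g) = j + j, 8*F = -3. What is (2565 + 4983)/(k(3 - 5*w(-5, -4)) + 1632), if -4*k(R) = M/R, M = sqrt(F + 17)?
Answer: 4429082345472/957639425915 + 3200352*sqrt(266)/957639425915 ≈ 4.6251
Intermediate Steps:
F = -3/8 (F = (1/8)*(-3) = -3/8 ≈ -0.37500)
w(j, g) = 2*j
M = sqrt(266)/4 (M = sqrt(-3/8 + 17) = sqrt(133/8) = sqrt(266)/4 ≈ 4.0774)
k(R) = -sqrt(266)/(16*R) (k(R) = -sqrt(266)/4/(4*R) = -sqrt(266)/(16*R))
(2565 + 4983)/(k(3 - 5*w(-5, -4)) + 1632) = (2565 + 4983)/(-sqrt(266)/(16*(3 - 10*(-5))) + 1632) = 7548/(-sqrt(266)/(16*(3 - 5*(-10))) + 1632) = 7548/(-sqrt(266)/(16*(3 + 50)) + 1632) = 7548/(-1/16*sqrt(266)/53 + 1632) = 7548/(-1/16*sqrt(266)*1/53 + 1632) = 7548/(-sqrt(266)/848 + 1632) = 7548/(1632 - sqrt(266)/848)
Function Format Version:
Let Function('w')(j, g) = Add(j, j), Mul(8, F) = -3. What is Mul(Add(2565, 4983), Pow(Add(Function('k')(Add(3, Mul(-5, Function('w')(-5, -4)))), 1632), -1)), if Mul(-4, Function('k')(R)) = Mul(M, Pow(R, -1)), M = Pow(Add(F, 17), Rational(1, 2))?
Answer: Add(Rational(4429082345472, 957639425915), Mul(Rational(3200352, 957639425915), Pow(266, Rational(1, 2)))) ≈ 4.6251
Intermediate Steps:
F = Rational(-3, 8) (F = Mul(Rational(1, 8), -3) = Rational(-3, 8) ≈ -0.37500)
Function('w')(j, g) = Mul(2, j)
M = Mul(Rational(1, 4), Pow(266, Rational(1, 2))) (M = Pow(Add(Rational(-3, 8), 17), Rational(1, 2)) = Pow(Rational(133, 8), Rational(1, 2)) = Mul(Rational(1, 4), Pow(266, Rational(1, 2))) ≈ 4.0774)
Function('k')(R) = Mul(Rational(-1, 16), Pow(266, Rational(1, 2)), Pow(R, -1)) (Function('k')(R) = Mul(Rational(-1, 4), Mul(Mul(Rational(1, 4), Pow(266, Rational(1, 2))), Pow(R, -1))) = Mul(Rational(-1, 4), Mul(Rational(1, 4), Pow(266, Rational(1, 2)), Pow(R, -1))) = Mul(Rational(-1, 16), Pow(266, Rational(1, 2)), Pow(R, -1)))
Mul(Add(2565, 4983), Pow(Add(Function('k')(Add(3, Mul(-5, Function('w')(-5, -4)))), 1632), -1)) = Mul(Add(2565, 4983), Pow(Add(Mul(Rational(-1, 16), Pow(266, Rational(1, 2)), Pow(Add(3, Mul(-5, Mul(2, -5))), -1)), 1632), -1)) = Mul(7548, Pow(Add(Mul(Rational(-1, 16), Pow(266, Rational(1, 2)), Pow(Add(3, Mul(-5, -10)), -1)), 1632), -1)) = Mul(7548, Pow(Add(Mul(Rational(-1, 16), Pow(266, Rational(1, 2)), Pow(Add(3, 50), -1)), 1632), -1)) = Mul(7548, Pow(Add(Mul(Rational(-1, 16), Pow(266, Rational(1, 2)), Pow(53, -1)), 1632), -1)) = Mul(7548, Pow(Add(Mul(Rational(-1, 16), Pow(266, Rational(1, 2)), Rational(1, 53)), 1632), -1)) = Mul(7548, Pow(Add(Mul(Rational(-1, 848), Pow(266, Rational(1, 2))), 1632), -1)) = Mul(7548, Pow(Add(1632, Mul(Rational(-1, 848), Pow(266, Rational(1, 2)))), -1))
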